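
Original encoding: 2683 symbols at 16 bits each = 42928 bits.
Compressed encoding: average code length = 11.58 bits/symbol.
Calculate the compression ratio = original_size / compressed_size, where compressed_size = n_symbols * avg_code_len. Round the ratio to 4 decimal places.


original_size = n_symbols * orig_bits = 2683 * 16 = 42928 bits
compressed_size = n_symbols * avg_code_len = 2683 * 11.58 = 31069.14 bits
ratio = original_size / compressed_size = 42928 / 31069.14 = 1.3817

Compression ratio = 1.3817


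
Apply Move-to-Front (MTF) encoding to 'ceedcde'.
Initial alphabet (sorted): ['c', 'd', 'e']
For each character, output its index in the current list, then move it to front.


MTF encoding:
'c': index 0 in ['c', 'd', 'e'] -> ['c', 'd', 'e']
'e': index 2 in ['c', 'd', 'e'] -> ['e', 'c', 'd']
'e': index 0 in ['e', 'c', 'd'] -> ['e', 'c', 'd']
'd': index 2 in ['e', 'c', 'd'] -> ['d', 'e', 'c']
'c': index 2 in ['d', 'e', 'c'] -> ['c', 'd', 'e']
'd': index 1 in ['c', 'd', 'e'] -> ['d', 'c', 'e']
'e': index 2 in ['d', 'c', 'e'] -> ['e', 'd', 'c']


Output: [0, 2, 0, 2, 2, 1, 2]


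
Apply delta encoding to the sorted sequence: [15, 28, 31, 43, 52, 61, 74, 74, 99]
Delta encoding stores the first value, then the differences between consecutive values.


First value: 15
Deltas:
  28 - 15 = 13
  31 - 28 = 3
  43 - 31 = 12
  52 - 43 = 9
  61 - 52 = 9
  74 - 61 = 13
  74 - 74 = 0
  99 - 74 = 25


Delta encoded: [15, 13, 3, 12, 9, 9, 13, 0, 25]


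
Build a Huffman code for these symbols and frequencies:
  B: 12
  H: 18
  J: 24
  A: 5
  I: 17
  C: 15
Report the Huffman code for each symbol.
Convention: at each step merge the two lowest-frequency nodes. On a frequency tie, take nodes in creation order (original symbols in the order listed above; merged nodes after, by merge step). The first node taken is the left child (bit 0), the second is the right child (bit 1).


Huffman tree construction:
Step 1: Merge A(5) + B(12) = 17
Step 2: Merge C(15) + I(17) = 32
Step 3: Merge (A+B)(17) + H(18) = 35
Step 4: Merge J(24) + (C+I)(32) = 56
Step 5: Merge ((A+B)+H)(35) + (J+(C+I))(56) = 91
Read each symbol's code off the tree from the root (left child = 0, right child = 1).

Codes:
  B: 001 (length 3)
  H: 01 (length 2)
  J: 10 (length 2)
  A: 000 (length 3)
  I: 111 (length 3)
  C: 110 (length 3)
Average code length: 231/91 = 2.5385 bits/symbol


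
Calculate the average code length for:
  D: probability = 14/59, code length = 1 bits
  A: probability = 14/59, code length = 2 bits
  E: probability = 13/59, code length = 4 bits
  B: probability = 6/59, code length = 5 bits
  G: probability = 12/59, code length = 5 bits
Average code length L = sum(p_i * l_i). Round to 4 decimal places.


Weighted contributions p_i * l_i:
  D: (14/59) * 1 = 14/59
  A: (14/59) * 2 = 28/59
  E: (13/59) * 4 = 52/59
  B: (6/59) * 5 = 30/59
  G: (12/59) * 5 = 60/59
Sum = (14 + 28 + 52 + 30 + 60)/59 = 184/59

L = 184/59 = 3.1186 bits/symbol


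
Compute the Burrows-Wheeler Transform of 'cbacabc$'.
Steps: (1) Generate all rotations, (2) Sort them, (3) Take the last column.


Rotations (sorted):
  0: $cbacabc -> last char: c
  1: abc$cbac -> last char: c
  2: acabc$cb -> last char: b
  3: bacabc$c -> last char: c
  4: bc$cbaca -> last char: a
  5: c$cbacab -> last char: b
  6: cabc$cba -> last char: a
  7: cbacabc$ -> last char: $


BWT = ccbcaba$


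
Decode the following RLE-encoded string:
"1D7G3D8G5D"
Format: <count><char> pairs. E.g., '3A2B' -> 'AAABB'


Expanding each <count><char> pair:
  1D -> 'D'
  7G -> 'GGGGGGG'
  3D -> 'DDD'
  8G -> 'GGGGGGGG'
  5D -> 'DDDDD'

Decoded = DGGGGGGGDDDGGGGGGGGDDDDD


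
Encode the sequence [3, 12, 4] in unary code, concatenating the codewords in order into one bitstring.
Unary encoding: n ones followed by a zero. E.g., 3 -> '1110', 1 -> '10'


Encode each number as n ones followed by a terminating 0:
  3 -> 1110 (4 bits)
  12 -> 1111111111110 (13 bits)
  4 -> 11110 (5 bits)
Total length = 4 + 13 + 5 = 22 bits.

Unary([3, 12, 4]) = 1110111111111111011110 (22 bits)


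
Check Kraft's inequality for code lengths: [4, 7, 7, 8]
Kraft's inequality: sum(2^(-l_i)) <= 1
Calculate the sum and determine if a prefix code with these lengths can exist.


Sum = 2^(-4) + 2^(-7) + 2^(-7) + 2^(-8)
    = 0.0625 + 0.0078125 + 0.0078125 + 0.00390625
    = 21/256 = 0.08203125
Since 0.08203125 <= 1, Kraft's inequality IS satisfied.
A prefix code with these lengths CAN exist.

Kraft sum = 0.08203125. Satisfied.


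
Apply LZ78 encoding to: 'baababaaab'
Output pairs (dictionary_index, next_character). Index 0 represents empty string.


LZ78 encoding steps:
Dictionary: {0: ''}
Step 1: w='' (idx 0), next='b' -> output (0, 'b'), add 'b' as idx 1
Step 2: w='' (idx 0), next='a' -> output (0, 'a'), add 'a' as idx 2
Step 3: w='a' (idx 2), next='b' -> output (2, 'b'), add 'ab' as idx 3
Step 4: w='ab' (idx 3), next='a' -> output (3, 'a'), add 'aba' as idx 4
Step 5: w='a' (idx 2), next='a' -> output (2, 'a'), add 'aa' as idx 5
Step 6: w='b' (idx 1), end of input -> output (1, '')


Encoded: [(0, 'b'), (0, 'a'), (2, 'b'), (3, 'a'), (2, 'a'), (1, '')]


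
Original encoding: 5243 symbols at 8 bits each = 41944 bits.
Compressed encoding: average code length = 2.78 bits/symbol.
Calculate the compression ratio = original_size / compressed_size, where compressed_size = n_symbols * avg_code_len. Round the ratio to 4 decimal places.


original_size = n_symbols * orig_bits = 5243 * 8 = 41944 bits
compressed_size = n_symbols * avg_code_len = 5243 * 2.78 = 14575.54 bits
ratio = original_size / compressed_size = 41944 / 14575.54 = 2.8777

Compression ratio = 2.8777


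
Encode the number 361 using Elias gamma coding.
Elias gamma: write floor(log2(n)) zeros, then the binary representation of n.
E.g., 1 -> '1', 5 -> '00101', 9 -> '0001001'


num_bits = floor(log2(361)) + 1 = 9
leading_zeros = num_bits - 1 = 8
binary(361) = 101101001

Elias gamma(361) = '00000000' + '101101001' = 00000000101101001 (17 bits)


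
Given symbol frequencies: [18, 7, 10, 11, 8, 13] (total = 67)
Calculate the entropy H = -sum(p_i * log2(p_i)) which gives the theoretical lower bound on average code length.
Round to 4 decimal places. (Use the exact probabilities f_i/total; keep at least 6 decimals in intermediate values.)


Per-symbol terms -p_i * log2(p_i) with p_i = f_i/67:
  p = 18/67 = 0.268657: log2(p) = -1.896164, -p*log2(p) = 0.509417
  p = 7/67 = 0.104478: log2(p) = -3.258734, -p*log2(p) = 0.340465
  p = 10/67 = 0.149254: log2(p) = -2.744161, -p*log2(p) = 0.409576
  p = 11/67 = 0.164179: log2(p) = -2.606658, -p*log2(p) = 0.427959
  p = 8/67 = 0.119403: log2(p) = -3.066089, -p*log2(p) = 0.366100
  p = 13/67 = 0.194030: log2(p) = -2.365649, -p*log2(p) = 0.459007
H = 0.509417 + 0.340465 + 0.409576 + 0.427959 + 0.366100 + 0.459007 = 2.512524

H = 2.5125 bits/symbol


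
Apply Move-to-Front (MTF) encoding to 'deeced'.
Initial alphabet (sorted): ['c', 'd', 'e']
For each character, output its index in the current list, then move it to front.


MTF encoding:
'd': index 1 in ['c', 'd', 'e'] -> ['d', 'c', 'e']
'e': index 2 in ['d', 'c', 'e'] -> ['e', 'd', 'c']
'e': index 0 in ['e', 'd', 'c'] -> ['e', 'd', 'c']
'c': index 2 in ['e', 'd', 'c'] -> ['c', 'e', 'd']
'e': index 1 in ['c', 'e', 'd'] -> ['e', 'c', 'd']
'd': index 2 in ['e', 'c', 'd'] -> ['d', 'e', 'c']


Output: [1, 2, 0, 2, 1, 2]


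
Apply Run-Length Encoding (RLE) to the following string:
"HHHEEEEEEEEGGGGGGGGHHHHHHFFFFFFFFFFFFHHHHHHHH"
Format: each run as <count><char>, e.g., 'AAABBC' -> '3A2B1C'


Scanning runs left to right:
  i=0: run of 'H' x 3 -> '3H'
  i=3: run of 'E' x 8 -> '8E'
  i=11: run of 'G' x 8 -> '8G'
  i=19: run of 'H' x 6 -> '6H'
  i=25: run of 'F' x 12 -> '12F'
  i=37: run of 'H' x 8 -> '8H'

RLE = 3H8E8G6H12F8H


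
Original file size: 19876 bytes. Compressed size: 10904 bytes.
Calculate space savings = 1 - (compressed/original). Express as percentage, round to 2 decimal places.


ratio = compressed/original = 10904/19876 = 0.548601
savings = 1 - ratio = 1 - 0.548601 = 0.451399
as a percentage: 0.451399 * 100 = 45.14%

Space savings = 1 - 10904/19876 = 45.14%


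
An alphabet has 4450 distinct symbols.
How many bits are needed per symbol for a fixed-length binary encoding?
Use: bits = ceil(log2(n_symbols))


log2(4450) = 12.1196
Bracket: 2^12 = 4096 < 4450 <= 2^13 = 8192
So ceil(log2(4450)) = 13

bits = ceil(log2(4450)) = ceil(12.1196) = 13 bits


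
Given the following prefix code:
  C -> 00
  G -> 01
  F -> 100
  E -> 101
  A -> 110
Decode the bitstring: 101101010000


Decoding step by step:
Bits 101 -> E
Bits 101 -> E
Bits 01 -> G
Bits 00 -> C
Bits 00 -> C


Decoded message: EEGCC


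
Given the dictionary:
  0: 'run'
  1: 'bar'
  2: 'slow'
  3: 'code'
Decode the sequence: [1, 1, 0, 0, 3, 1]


Look up each index in the dictionary:
  1 -> 'bar'
  1 -> 'bar'
  0 -> 'run'
  0 -> 'run'
  3 -> 'code'
  1 -> 'bar'

Decoded: "bar bar run run code bar"


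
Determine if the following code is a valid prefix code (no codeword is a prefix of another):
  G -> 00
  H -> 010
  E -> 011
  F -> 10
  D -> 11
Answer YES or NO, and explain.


Checking each pair (does one codeword prefix another?):
  G='00' vs H='010': no prefix
  G='00' vs E='011': no prefix
  G='00' vs F='10': no prefix
  G='00' vs D='11': no prefix
  H='010' vs G='00': no prefix
  H='010' vs E='011': no prefix
  H='010' vs F='10': no prefix
  H='010' vs D='11': no prefix
  E='011' vs G='00': no prefix
  E='011' vs H='010': no prefix
  E='011' vs F='10': no prefix
  E='011' vs D='11': no prefix
  F='10' vs G='00': no prefix
  F='10' vs H='010': no prefix
  F='10' vs E='011': no prefix
  F='10' vs D='11': no prefix
  D='11' vs G='00': no prefix
  D='11' vs H='010': no prefix
  D='11' vs E='011': no prefix
  D='11' vs F='10': no prefix
No violation found over all pairs.

YES -- this is a valid prefix code. No codeword is a prefix of any other codeword.


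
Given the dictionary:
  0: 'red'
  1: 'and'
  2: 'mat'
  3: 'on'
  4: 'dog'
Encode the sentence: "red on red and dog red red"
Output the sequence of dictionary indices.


Look up each word in the dictionary:
  'red' -> 0
  'on' -> 3
  'red' -> 0
  'and' -> 1
  'dog' -> 4
  'red' -> 0
  'red' -> 0

Encoded: [0, 3, 0, 1, 4, 0, 0]


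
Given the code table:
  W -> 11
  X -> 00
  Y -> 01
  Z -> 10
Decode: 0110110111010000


Decoding:
01 -> Y
10 -> Z
11 -> W
01 -> Y
11 -> W
01 -> Y
00 -> X
00 -> X


Result: YZWYWYXX


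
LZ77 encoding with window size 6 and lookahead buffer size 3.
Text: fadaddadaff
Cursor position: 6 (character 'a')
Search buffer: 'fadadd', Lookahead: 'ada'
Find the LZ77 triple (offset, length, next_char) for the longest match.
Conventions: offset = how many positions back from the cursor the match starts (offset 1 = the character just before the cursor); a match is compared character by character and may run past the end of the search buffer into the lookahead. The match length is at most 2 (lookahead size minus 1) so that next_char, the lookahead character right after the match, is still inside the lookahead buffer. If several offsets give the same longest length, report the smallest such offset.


Try each offset into the search buffer:
  offset=1 (pos 5, char 'd'): match length 0
  offset=2 (pos 4, char 'd'): match length 0
  offset=3 (pos 3, char 'a'): match length 2
  offset=4 (pos 2, char 'd'): match length 0
  offset=5 (pos 1, char 'a'): match length 2
  offset=6 (pos 0, char 'f'): match length 0
Longest match has length 2, found at offsets 3, 5; take the smallest, offset 3.
next_char = character at position 6 + 2 = 8 -> 'a'

Best match: offset=3, length=2 (matching 'ad' starting at position 3)
LZ77 triple: (3, 2, 'a')


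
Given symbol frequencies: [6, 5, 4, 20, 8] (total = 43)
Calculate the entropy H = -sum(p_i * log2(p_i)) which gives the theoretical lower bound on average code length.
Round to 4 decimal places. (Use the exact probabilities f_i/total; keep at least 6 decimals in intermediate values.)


Per-symbol terms -p_i * log2(p_i) with p_i = f_i/43:
  p = 6/43 = 0.139535: log2(p) = -2.841302, -p*log2(p) = 0.396461
  p = 5/43 = 0.116279: log2(p) = -3.104337, -p*log2(p) = 0.360969
  p = 4/43 = 0.093023: log2(p) = -3.426265, -p*log2(p) = 0.318722
  p = 20/43 = 0.465116: log2(p) = -1.104337, -p*log2(p) = 0.513645
  p = 8/43 = 0.186047: log2(p) = -2.426265, -p*log2(p) = 0.451398
H = 0.396461 + 0.360969 + 0.318722 + 0.513645 + 0.451398 = 2.041195

H = 2.0412 bits/symbol


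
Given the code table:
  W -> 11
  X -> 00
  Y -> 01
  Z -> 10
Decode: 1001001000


Decoding:
10 -> Z
01 -> Y
00 -> X
10 -> Z
00 -> X


Result: ZYXZX


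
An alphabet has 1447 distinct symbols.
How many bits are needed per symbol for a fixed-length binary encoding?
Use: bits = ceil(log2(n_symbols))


log2(1447) = 10.4988
Bracket: 2^10 = 1024 < 1447 <= 2^11 = 2048
So ceil(log2(1447)) = 11

bits = ceil(log2(1447)) = ceil(10.4988) = 11 bits


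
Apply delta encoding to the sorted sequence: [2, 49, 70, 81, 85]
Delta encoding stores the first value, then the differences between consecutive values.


First value: 2
Deltas:
  49 - 2 = 47
  70 - 49 = 21
  81 - 70 = 11
  85 - 81 = 4


Delta encoded: [2, 47, 21, 11, 4]


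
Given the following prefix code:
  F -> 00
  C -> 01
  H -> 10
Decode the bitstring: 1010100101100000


Decoding step by step:
Bits 10 -> H
Bits 10 -> H
Bits 10 -> H
Bits 01 -> C
Bits 01 -> C
Bits 10 -> H
Bits 00 -> F
Bits 00 -> F


Decoded message: HHHCCHFF


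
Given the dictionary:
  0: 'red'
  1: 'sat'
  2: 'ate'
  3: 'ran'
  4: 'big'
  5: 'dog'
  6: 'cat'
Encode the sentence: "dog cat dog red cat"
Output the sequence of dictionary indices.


Look up each word in the dictionary:
  'dog' -> 5
  'cat' -> 6
  'dog' -> 5
  'red' -> 0
  'cat' -> 6

Encoded: [5, 6, 5, 0, 6]


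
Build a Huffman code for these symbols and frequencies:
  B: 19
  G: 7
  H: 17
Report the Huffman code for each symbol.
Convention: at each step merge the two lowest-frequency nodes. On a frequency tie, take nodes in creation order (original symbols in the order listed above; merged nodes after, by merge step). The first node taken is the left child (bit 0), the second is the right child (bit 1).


Huffman tree construction:
Step 1: Merge G(7) + H(17) = 24
Step 2: Merge B(19) + (G+H)(24) = 43
Read each symbol's code off the tree from the root (left child = 0, right child = 1).

Codes:
  B: 0 (length 1)
  G: 10 (length 2)
  H: 11 (length 2)
Average code length: 67/43 = 1.5581 bits/symbol


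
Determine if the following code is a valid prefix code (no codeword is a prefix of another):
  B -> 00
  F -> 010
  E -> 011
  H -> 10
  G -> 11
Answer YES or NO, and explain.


Checking each pair (does one codeword prefix another?):
  B='00' vs F='010': no prefix
  B='00' vs E='011': no prefix
  B='00' vs H='10': no prefix
  B='00' vs G='11': no prefix
  F='010' vs B='00': no prefix
  F='010' vs E='011': no prefix
  F='010' vs H='10': no prefix
  F='010' vs G='11': no prefix
  E='011' vs B='00': no prefix
  E='011' vs F='010': no prefix
  E='011' vs H='10': no prefix
  E='011' vs G='11': no prefix
  H='10' vs B='00': no prefix
  H='10' vs F='010': no prefix
  H='10' vs E='011': no prefix
  H='10' vs G='11': no prefix
  G='11' vs B='00': no prefix
  G='11' vs F='010': no prefix
  G='11' vs E='011': no prefix
  G='11' vs H='10': no prefix
No violation found over all pairs.

YES -- this is a valid prefix code. No codeword is a prefix of any other codeword.


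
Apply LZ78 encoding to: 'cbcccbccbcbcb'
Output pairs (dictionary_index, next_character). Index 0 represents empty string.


LZ78 encoding steps:
Dictionary: {0: ''}
Step 1: w='' (idx 0), next='c' -> output (0, 'c'), add 'c' as idx 1
Step 2: w='' (idx 0), next='b' -> output (0, 'b'), add 'b' as idx 2
Step 3: w='c' (idx 1), next='c' -> output (1, 'c'), add 'cc' as idx 3
Step 4: w='c' (idx 1), next='b' -> output (1, 'b'), add 'cb' as idx 4
Step 5: w='cc' (idx 3), next='b' -> output (3, 'b'), add 'ccb' as idx 5
Step 6: w='cb' (idx 4), next='c' -> output (4, 'c'), add 'cbc' as idx 6
Step 7: w='b' (idx 2), end of input -> output (2, '')


Encoded: [(0, 'c'), (0, 'b'), (1, 'c'), (1, 'b'), (3, 'b'), (4, 'c'), (2, '')]


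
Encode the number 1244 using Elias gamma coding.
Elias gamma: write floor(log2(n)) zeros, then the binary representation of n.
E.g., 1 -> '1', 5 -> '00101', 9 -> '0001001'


num_bits = floor(log2(1244)) + 1 = 11
leading_zeros = num_bits - 1 = 10
binary(1244) = 10011011100

Elias gamma(1244) = '0000000000' + '10011011100' = 000000000010011011100 (21 bits)


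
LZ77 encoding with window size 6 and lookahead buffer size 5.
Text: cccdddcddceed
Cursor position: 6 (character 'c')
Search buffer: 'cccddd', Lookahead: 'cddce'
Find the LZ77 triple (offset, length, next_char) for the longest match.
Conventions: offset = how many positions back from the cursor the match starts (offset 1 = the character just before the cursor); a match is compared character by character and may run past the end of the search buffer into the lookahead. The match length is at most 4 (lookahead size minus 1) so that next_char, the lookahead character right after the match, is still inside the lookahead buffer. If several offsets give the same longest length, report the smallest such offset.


Try each offset into the search buffer:
  offset=1 (pos 5, char 'd'): match length 0
  offset=2 (pos 4, char 'd'): match length 0
  offset=3 (pos 3, char 'd'): match length 0
  offset=4 (pos 2, char 'c'): match length 3
  offset=5 (pos 1, char 'c'): match length 1
  offset=6 (pos 0, char 'c'): match length 1
Longest match has length 3 at offset 4.
next_char = character at position 6 + 3 = 9 -> 'c'

Best match: offset=4, length=3 (matching 'cdd' starting at position 2)
LZ77 triple: (4, 3, 'c')


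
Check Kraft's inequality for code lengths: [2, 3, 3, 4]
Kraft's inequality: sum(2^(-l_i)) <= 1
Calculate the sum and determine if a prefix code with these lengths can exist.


Sum = 2^(-2) + 2^(-3) + 2^(-3) + 2^(-4)
    = 0.25 + 0.125 + 0.125 + 0.0625
    = 9/16 = 0.5625
Since 0.5625 <= 1, Kraft's inequality IS satisfied.
A prefix code with these lengths CAN exist.

Kraft sum = 0.5625. Satisfied.


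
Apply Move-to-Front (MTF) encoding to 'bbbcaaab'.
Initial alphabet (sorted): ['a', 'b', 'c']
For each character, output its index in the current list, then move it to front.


MTF encoding:
'b': index 1 in ['a', 'b', 'c'] -> ['b', 'a', 'c']
'b': index 0 in ['b', 'a', 'c'] -> ['b', 'a', 'c']
'b': index 0 in ['b', 'a', 'c'] -> ['b', 'a', 'c']
'c': index 2 in ['b', 'a', 'c'] -> ['c', 'b', 'a']
'a': index 2 in ['c', 'b', 'a'] -> ['a', 'c', 'b']
'a': index 0 in ['a', 'c', 'b'] -> ['a', 'c', 'b']
'a': index 0 in ['a', 'c', 'b'] -> ['a', 'c', 'b']
'b': index 2 in ['a', 'c', 'b'] -> ['b', 'a', 'c']


Output: [1, 0, 0, 2, 2, 0, 0, 2]


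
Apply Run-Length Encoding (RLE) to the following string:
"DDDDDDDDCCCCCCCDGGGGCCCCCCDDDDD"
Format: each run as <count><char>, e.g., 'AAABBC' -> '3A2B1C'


Scanning runs left to right:
  i=0: run of 'D' x 8 -> '8D'
  i=8: run of 'C' x 7 -> '7C'
  i=15: run of 'D' x 1 -> '1D'
  i=16: run of 'G' x 4 -> '4G'
  i=20: run of 'C' x 6 -> '6C'
  i=26: run of 'D' x 5 -> '5D'

RLE = 8D7C1D4G6C5D


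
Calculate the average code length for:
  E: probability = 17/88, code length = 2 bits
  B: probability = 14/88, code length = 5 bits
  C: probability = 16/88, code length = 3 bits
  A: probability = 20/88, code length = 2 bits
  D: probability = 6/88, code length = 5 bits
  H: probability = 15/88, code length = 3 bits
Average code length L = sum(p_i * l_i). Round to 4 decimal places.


Weighted contributions p_i * l_i:
  E: (17/88) * 2 = 34/88
  B: (14/88) * 5 = 70/88
  C: (16/88) * 3 = 48/88
  A: (20/88) * 2 = 40/88
  D: (6/88) * 5 = 30/88
  H: (15/88) * 3 = 45/88
Sum = (34 + 70 + 48 + 40 + 30 + 45)/88 = 267/88

L = 267/88 = 3.0341 bits/symbol


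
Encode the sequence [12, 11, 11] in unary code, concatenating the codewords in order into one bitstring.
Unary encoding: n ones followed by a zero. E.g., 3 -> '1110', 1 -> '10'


Encode each number as n ones followed by a terminating 0:
  12 -> 1111111111110 (13 bits)
  11 -> 111111111110 (12 bits)
  11 -> 111111111110 (12 bits)
Total length = 13 + 12 + 12 = 37 bits.

Unary([12, 11, 11]) = 1111111111110111111111110111111111110 (37 bits)


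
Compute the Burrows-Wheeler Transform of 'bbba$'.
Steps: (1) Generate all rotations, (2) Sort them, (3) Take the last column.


Rotations (sorted):
  0: $bbba -> last char: a
  1: a$bbb -> last char: b
  2: ba$bb -> last char: b
  3: bba$b -> last char: b
  4: bbba$ -> last char: $


BWT = abbb$


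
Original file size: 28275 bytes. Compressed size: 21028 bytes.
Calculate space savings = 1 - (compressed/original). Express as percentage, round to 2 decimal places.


ratio = compressed/original = 21028/28275 = 0.743696
savings = 1 - ratio = 1 - 0.743696 = 0.256304
as a percentage: 0.256304 * 100 = 25.63%

Space savings = 1 - 21028/28275 = 25.63%


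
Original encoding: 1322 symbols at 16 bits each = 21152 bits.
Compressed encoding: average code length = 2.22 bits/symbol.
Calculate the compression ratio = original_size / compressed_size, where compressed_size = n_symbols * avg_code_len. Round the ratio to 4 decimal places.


original_size = n_symbols * orig_bits = 1322 * 16 = 21152 bits
compressed_size = n_symbols * avg_code_len = 1322 * 2.22 = 2934.84 bits
ratio = original_size / compressed_size = 21152 / 2934.84 = 7.2072

Compression ratio = 7.2072


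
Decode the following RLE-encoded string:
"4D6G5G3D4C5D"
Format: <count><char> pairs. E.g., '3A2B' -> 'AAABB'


Expanding each <count><char> pair:
  4D -> 'DDDD'
  6G -> 'GGGGGG'
  5G -> 'GGGGG'
  3D -> 'DDD'
  4C -> 'CCCC'
  5D -> 'DDDDD'

Decoded = DDDDGGGGGGGGGGGDDDCCCCDDDDD


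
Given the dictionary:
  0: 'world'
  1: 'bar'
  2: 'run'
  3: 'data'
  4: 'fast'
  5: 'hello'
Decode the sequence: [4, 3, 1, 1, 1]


Look up each index in the dictionary:
  4 -> 'fast'
  3 -> 'data'
  1 -> 'bar'
  1 -> 'bar'
  1 -> 'bar'

Decoded: "fast data bar bar bar"


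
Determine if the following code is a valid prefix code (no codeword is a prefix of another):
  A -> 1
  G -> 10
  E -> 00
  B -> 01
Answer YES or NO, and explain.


Checking each pair (does one codeword prefix another?):
  A='1' vs G='10': prefix -- VIOLATION

NO -- this is NOT a valid prefix code. A (1) is a prefix of G (10).


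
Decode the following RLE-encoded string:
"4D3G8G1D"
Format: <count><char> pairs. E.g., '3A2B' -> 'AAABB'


Expanding each <count><char> pair:
  4D -> 'DDDD'
  3G -> 'GGG'
  8G -> 'GGGGGGGG'
  1D -> 'D'

Decoded = DDDDGGGGGGGGGGGD


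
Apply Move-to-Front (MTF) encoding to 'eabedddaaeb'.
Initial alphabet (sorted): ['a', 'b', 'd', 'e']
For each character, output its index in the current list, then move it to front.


MTF encoding:
'e': index 3 in ['a', 'b', 'd', 'e'] -> ['e', 'a', 'b', 'd']
'a': index 1 in ['e', 'a', 'b', 'd'] -> ['a', 'e', 'b', 'd']
'b': index 2 in ['a', 'e', 'b', 'd'] -> ['b', 'a', 'e', 'd']
'e': index 2 in ['b', 'a', 'e', 'd'] -> ['e', 'b', 'a', 'd']
'd': index 3 in ['e', 'b', 'a', 'd'] -> ['d', 'e', 'b', 'a']
'd': index 0 in ['d', 'e', 'b', 'a'] -> ['d', 'e', 'b', 'a']
'd': index 0 in ['d', 'e', 'b', 'a'] -> ['d', 'e', 'b', 'a']
'a': index 3 in ['d', 'e', 'b', 'a'] -> ['a', 'd', 'e', 'b']
'a': index 0 in ['a', 'd', 'e', 'b'] -> ['a', 'd', 'e', 'b']
'e': index 2 in ['a', 'd', 'e', 'b'] -> ['e', 'a', 'd', 'b']
'b': index 3 in ['e', 'a', 'd', 'b'] -> ['b', 'e', 'a', 'd']


Output: [3, 1, 2, 2, 3, 0, 0, 3, 0, 2, 3]


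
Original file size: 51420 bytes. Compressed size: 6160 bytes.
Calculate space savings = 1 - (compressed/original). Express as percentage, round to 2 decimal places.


ratio = compressed/original = 6160/51420 = 0.119798
savings = 1 - ratio = 1 - 0.119798 = 0.880202
as a percentage: 0.880202 * 100 = 88.02%

Space savings = 1 - 6160/51420 = 88.02%


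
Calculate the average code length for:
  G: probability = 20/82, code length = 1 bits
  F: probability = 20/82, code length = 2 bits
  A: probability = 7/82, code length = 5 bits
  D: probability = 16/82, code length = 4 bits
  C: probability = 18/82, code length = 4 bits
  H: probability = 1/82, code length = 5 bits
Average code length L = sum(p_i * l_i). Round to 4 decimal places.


Weighted contributions p_i * l_i:
  G: (20/82) * 1 = 20/82
  F: (20/82) * 2 = 40/82
  A: (7/82) * 5 = 35/82
  D: (16/82) * 4 = 64/82
  C: (18/82) * 4 = 72/82
  H: (1/82) * 5 = 5/82
Sum = (20 + 40 + 35 + 64 + 72 + 5)/82 = 236/82

L = 236/82 = 2.8780 bits/symbol


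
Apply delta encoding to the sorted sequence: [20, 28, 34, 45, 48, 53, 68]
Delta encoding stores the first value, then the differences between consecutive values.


First value: 20
Deltas:
  28 - 20 = 8
  34 - 28 = 6
  45 - 34 = 11
  48 - 45 = 3
  53 - 48 = 5
  68 - 53 = 15


Delta encoded: [20, 8, 6, 11, 3, 5, 15]


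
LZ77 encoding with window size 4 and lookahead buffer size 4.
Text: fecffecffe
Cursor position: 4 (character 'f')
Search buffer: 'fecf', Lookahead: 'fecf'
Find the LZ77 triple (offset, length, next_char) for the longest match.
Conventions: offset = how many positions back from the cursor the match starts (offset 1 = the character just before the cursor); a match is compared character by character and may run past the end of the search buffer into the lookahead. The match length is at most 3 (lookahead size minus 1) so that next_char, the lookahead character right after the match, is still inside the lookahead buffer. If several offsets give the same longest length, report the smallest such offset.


Try each offset into the search buffer:
  offset=1 (pos 3, char 'f'): match length 1
  offset=2 (pos 2, char 'c'): match length 0
  offset=3 (pos 1, char 'e'): match length 0
  offset=4 (pos 0, char 'f'): match length 3
Longest match has length 3 at offset 4.
next_char = character at position 4 + 3 = 7 -> 'f'

Best match: offset=4, length=3 (matching 'fec' starting at position 0)
LZ77 triple: (4, 3, 'f')


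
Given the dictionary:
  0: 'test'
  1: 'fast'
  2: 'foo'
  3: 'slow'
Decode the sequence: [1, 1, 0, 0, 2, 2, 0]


Look up each index in the dictionary:
  1 -> 'fast'
  1 -> 'fast'
  0 -> 'test'
  0 -> 'test'
  2 -> 'foo'
  2 -> 'foo'
  0 -> 'test'

Decoded: "fast fast test test foo foo test"


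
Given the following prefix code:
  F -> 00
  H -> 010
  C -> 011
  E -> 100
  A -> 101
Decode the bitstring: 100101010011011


Decoding step by step:
Bits 100 -> E
Bits 101 -> A
Bits 010 -> H
Bits 011 -> C
Bits 011 -> C


Decoded message: EAHCC


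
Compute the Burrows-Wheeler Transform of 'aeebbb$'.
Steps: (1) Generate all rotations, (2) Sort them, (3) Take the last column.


Rotations (sorted):
  0: $aeebbb -> last char: b
  1: aeebbb$ -> last char: $
  2: b$aeebb -> last char: b
  3: bb$aeeb -> last char: b
  4: bbb$aee -> last char: e
  5: ebbb$ae -> last char: e
  6: eebbb$a -> last char: a


BWT = b$bbeea


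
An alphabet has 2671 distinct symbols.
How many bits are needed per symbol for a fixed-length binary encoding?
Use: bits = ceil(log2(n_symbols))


log2(2671) = 11.3832
Bracket: 2^11 = 2048 < 2671 <= 2^12 = 4096
So ceil(log2(2671)) = 12

bits = ceil(log2(2671)) = ceil(11.3832) = 12 bits


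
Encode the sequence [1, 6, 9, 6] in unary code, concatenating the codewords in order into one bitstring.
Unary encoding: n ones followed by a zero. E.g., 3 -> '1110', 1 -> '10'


Encode each number as n ones followed by a terminating 0:
  1 -> 10 (2 bits)
  6 -> 1111110 (7 bits)
  9 -> 1111111110 (10 bits)
  6 -> 1111110 (7 bits)
Total length = 2 + 7 + 10 + 7 = 26 bits.

Unary([1, 6, 9, 6]) = 10111111011111111101111110 (26 bits)


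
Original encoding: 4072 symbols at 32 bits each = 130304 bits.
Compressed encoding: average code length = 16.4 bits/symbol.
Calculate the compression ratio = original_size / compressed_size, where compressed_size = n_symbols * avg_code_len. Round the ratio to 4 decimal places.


original_size = n_symbols * orig_bits = 4072 * 32 = 130304 bits
compressed_size = n_symbols * avg_code_len = 4072 * 16.4 = 66780.8 bits
ratio = original_size / compressed_size = 130304 / 66780.8 = 1.9512

Compression ratio = 1.9512


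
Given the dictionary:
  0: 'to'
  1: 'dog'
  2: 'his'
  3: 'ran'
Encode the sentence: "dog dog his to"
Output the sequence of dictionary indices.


Look up each word in the dictionary:
  'dog' -> 1
  'dog' -> 1
  'his' -> 2
  'to' -> 0

Encoded: [1, 1, 2, 0]


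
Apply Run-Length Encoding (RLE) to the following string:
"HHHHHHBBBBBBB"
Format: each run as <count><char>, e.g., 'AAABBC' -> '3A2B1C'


Scanning runs left to right:
  i=0: run of 'H' x 6 -> '6H'
  i=6: run of 'B' x 7 -> '7B'

RLE = 6H7B


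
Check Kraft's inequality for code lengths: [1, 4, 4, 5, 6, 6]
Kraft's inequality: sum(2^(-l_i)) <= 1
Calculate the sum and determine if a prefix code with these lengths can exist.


Sum = 2^(-1) + 2^(-4) + 2^(-4) + 2^(-5) + 2^(-6) + 2^(-6)
    = 0.5 + 0.0625 + 0.0625 + 0.03125 + 0.015625 + 0.015625
    = 44/64 = 0.6875
Since 0.6875 <= 1, Kraft's inequality IS satisfied.
A prefix code with these lengths CAN exist.

Kraft sum = 0.6875. Satisfied.


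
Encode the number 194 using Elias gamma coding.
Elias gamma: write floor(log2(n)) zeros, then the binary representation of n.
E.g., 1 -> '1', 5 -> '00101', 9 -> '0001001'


num_bits = floor(log2(194)) + 1 = 8
leading_zeros = num_bits - 1 = 7
binary(194) = 11000010

Elias gamma(194) = '0000000' + '11000010' = 000000011000010 (15 bits)


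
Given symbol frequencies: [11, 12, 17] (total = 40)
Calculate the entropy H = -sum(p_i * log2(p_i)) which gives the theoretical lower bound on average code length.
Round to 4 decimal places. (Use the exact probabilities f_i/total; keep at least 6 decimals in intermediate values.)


Per-symbol terms -p_i * log2(p_i) with p_i = f_i/40:
  p = 11/40 = 0.275000: log2(p) = -1.862496, -p*log2(p) = 0.512187
  p = 12/40 = 0.300000: log2(p) = -1.736966, -p*log2(p) = 0.521090
  p = 17/40 = 0.425000: log2(p) = -1.234465, -p*log2(p) = 0.524648
H = 0.512187 + 0.521090 + 0.524648 = 1.557925

H = 1.5579 bits/symbol


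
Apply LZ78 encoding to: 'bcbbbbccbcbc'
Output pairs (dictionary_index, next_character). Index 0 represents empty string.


LZ78 encoding steps:
Dictionary: {0: ''}
Step 1: w='' (idx 0), next='b' -> output (0, 'b'), add 'b' as idx 1
Step 2: w='' (idx 0), next='c' -> output (0, 'c'), add 'c' as idx 2
Step 3: w='b' (idx 1), next='b' -> output (1, 'b'), add 'bb' as idx 3
Step 4: w='bb' (idx 3), next='c' -> output (3, 'c'), add 'bbc' as idx 4
Step 5: w='c' (idx 2), next='b' -> output (2, 'b'), add 'cb' as idx 5
Step 6: w='cb' (idx 5), next='c' -> output (5, 'c'), add 'cbc' as idx 6


Encoded: [(0, 'b'), (0, 'c'), (1, 'b'), (3, 'c'), (2, 'b'), (5, 'c')]


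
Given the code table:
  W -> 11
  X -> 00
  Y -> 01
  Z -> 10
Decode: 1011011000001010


Decoding:
10 -> Z
11 -> W
01 -> Y
10 -> Z
00 -> X
00 -> X
10 -> Z
10 -> Z


Result: ZWYZXXZZ


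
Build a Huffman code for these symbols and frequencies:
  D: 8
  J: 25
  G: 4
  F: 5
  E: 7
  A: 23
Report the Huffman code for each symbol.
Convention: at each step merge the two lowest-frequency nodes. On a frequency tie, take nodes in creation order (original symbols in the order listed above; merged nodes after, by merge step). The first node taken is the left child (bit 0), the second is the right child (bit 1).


Huffman tree construction:
Step 1: Merge G(4) + F(5) = 9
Step 2: Merge E(7) + D(8) = 15
Step 3: Merge (G+F)(9) + (E+D)(15) = 24
Step 4: Merge A(23) + ((G+F)+(E+D))(24) = 47
Step 5: Merge J(25) + (A+((G+F)+(E+D)))(47) = 72
Read each symbol's code off the tree from the root (left child = 0, right child = 1).

Codes:
  D: 1111 (length 4)
  J: 0 (length 1)
  G: 1100 (length 4)
  F: 1101 (length 4)
  E: 1110 (length 4)
  A: 10 (length 2)
Average code length: 167/72 = 2.3194 bits/symbol


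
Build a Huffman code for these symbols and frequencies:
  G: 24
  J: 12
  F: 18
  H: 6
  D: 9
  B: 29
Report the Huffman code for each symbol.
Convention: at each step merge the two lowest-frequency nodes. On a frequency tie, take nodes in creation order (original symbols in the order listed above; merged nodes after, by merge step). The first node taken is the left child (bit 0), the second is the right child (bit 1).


Huffman tree construction:
Step 1: Merge H(6) + D(9) = 15
Step 2: Merge J(12) + (H+D)(15) = 27
Step 3: Merge F(18) + G(24) = 42
Step 4: Merge (J+(H+D))(27) + B(29) = 56
Step 5: Merge (F+G)(42) + ((J+(H+D))+B)(56) = 98
Read each symbol's code off the tree from the root (left child = 0, right child = 1).

Codes:
  G: 01 (length 2)
  J: 100 (length 3)
  F: 00 (length 2)
  H: 1010 (length 4)
  D: 1011 (length 4)
  B: 11 (length 2)
Average code length: 238/98 = 2.4286 bits/symbol


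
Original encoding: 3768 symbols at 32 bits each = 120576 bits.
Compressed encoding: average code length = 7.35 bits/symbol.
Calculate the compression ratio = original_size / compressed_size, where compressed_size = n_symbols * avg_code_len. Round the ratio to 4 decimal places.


original_size = n_symbols * orig_bits = 3768 * 32 = 120576 bits
compressed_size = n_symbols * avg_code_len = 3768 * 7.35 = 27694.8 bits
ratio = original_size / compressed_size = 120576 / 27694.8 = 4.3537

Compression ratio = 4.3537


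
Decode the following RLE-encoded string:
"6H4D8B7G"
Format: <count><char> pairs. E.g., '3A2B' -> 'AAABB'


Expanding each <count><char> pair:
  6H -> 'HHHHHH'
  4D -> 'DDDD'
  8B -> 'BBBBBBBB'
  7G -> 'GGGGGGG'

Decoded = HHHHHHDDDDBBBBBBBBGGGGGGG


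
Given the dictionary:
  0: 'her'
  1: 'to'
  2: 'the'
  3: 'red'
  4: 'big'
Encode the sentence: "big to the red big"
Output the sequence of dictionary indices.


Look up each word in the dictionary:
  'big' -> 4
  'to' -> 1
  'the' -> 2
  'red' -> 3
  'big' -> 4

Encoded: [4, 1, 2, 3, 4]


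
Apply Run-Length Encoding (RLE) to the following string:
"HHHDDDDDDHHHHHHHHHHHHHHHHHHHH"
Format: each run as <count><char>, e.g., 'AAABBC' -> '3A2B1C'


Scanning runs left to right:
  i=0: run of 'H' x 3 -> '3H'
  i=3: run of 'D' x 6 -> '6D'
  i=9: run of 'H' x 20 -> '20H'

RLE = 3H6D20H


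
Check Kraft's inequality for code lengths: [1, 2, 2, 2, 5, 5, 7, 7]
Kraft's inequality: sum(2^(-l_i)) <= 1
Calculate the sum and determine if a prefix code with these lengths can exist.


Sum = 2^(-1) + 2^(-2) + 2^(-2) + 2^(-2) + 2^(-5) + 2^(-5) + 2^(-7) + 2^(-7)
    = 0.5 + 0.25 + 0.25 + 0.25 + 0.03125 + 0.03125 + 0.0078125 + 0.0078125
    = 170/128 = 1.328125
Since 1.328125 > 1, Kraft's inequality is NOT satisfied.
A prefix code with these lengths CANNOT exist.

Kraft sum = 1.328125. Not satisfied.


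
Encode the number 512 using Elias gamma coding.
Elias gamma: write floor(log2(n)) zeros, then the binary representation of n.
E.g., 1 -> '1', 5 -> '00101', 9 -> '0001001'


num_bits = floor(log2(512)) + 1 = 10
leading_zeros = num_bits - 1 = 9
binary(512) = 1000000000

Elias gamma(512) = '000000000' + '1000000000' = 0000000001000000000 (19 bits)


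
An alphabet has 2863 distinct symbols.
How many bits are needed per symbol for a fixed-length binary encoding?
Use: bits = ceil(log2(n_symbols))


log2(2863) = 11.4833
Bracket: 2^11 = 2048 < 2863 <= 2^12 = 4096
So ceil(log2(2863)) = 12

bits = ceil(log2(2863)) = ceil(11.4833) = 12 bits


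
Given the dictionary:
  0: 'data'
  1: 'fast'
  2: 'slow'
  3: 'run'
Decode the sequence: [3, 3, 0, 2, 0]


Look up each index in the dictionary:
  3 -> 'run'
  3 -> 'run'
  0 -> 'data'
  2 -> 'slow'
  0 -> 'data'

Decoded: "run run data slow data"


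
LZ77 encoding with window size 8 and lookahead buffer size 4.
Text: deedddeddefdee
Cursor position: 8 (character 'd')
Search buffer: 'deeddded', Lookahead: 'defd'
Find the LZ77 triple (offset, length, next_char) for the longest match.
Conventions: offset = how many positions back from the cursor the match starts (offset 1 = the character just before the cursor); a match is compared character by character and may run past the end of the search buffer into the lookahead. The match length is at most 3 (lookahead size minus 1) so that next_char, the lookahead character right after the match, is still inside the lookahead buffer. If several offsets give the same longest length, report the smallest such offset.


Try each offset into the search buffer:
  offset=1 (pos 7, char 'd'): match length 1
  offset=2 (pos 6, char 'e'): match length 0
  offset=3 (pos 5, char 'd'): match length 2
  offset=4 (pos 4, char 'd'): match length 1
  offset=5 (pos 3, char 'd'): match length 1
  offset=6 (pos 2, char 'e'): match length 0
  offset=7 (pos 1, char 'e'): match length 0
  offset=8 (pos 0, char 'd'): match length 2
Longest match has length 2, found at offsets 3, 8; take the smallest, offset 3.
next_char = character at position 8 + 2 = 10 -> 'f'

Best match: offset=3, length=2 (matching 'de' starting at position 5)
LZ77 triple: (3, 2, 'f')


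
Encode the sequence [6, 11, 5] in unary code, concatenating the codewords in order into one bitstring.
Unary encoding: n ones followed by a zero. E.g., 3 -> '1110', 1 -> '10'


Encode each number as n ones followed by a terminating 0:
  6 -> 1111110 (7 bits)
  11 -> 111111111110 (12 bits)
  5 -> 111110 (6 bits)
Total length = 7 + 12 + 6 = 25 bits.

Unary([6, 11, 5]) = 1111110111111111110111110 (25 bits)


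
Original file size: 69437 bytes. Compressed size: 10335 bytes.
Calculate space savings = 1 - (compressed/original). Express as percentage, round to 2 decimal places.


ratio = compressed/original = 10335/69437 = 0.14884
savings = 1 - ratio = 1 - 0.14884 = 0.85116
as a percentage: 0.85116 * 100 = 85.12%

Space savings = 1 - 10335/69437 = 85.12%


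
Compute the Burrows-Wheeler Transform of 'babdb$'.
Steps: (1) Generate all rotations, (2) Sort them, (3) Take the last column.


Rotations (sorted):
  0: $babdb -> last char: b
  1: abdb$b -> last char: b
  2: b$babd -> last char: d
  3: babdb$ -> last char: $
  4: bdb$ba -> last char: a
  5: db$bab -> last char: b


BWT = bbd$ab


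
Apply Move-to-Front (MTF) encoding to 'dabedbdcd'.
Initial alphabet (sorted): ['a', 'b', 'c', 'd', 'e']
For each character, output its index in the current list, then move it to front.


MTF encoding:
'd': index 3 in ['a', 'b', 'c', 'd', 'e'] -> ['d', 'a', 'b', 'c', 'e']
'a': index 1 in ['d', 'a', 'b', 'c', 'e'] -> ['a', 'd', 'b', 'c', 'e']
'b': index 2 in ['a', 'd', 'b', 'c', 'e'] -> ['b', 'a', 'd', 'c', 'e']
'e': index 4 in ['b', 'a', 'd', 'c', 'e'] -> ['e', 'b', 'a', 'd', 'c']
'd': index 3 in ['e', 'b', 'a', 'd', 'c'] -> ['d', 'e', 'b', 'a', 'c']
'b': index 2 in ['d', 'e', 'b', 'a', 'c'] -> ['b', 'd', 'e', 'a', 'c']
'd': index 1 in ['b', 'd', 'e', 'a', 'c'] -> ['d', 'b', 'e', 'a', 'c']
'c': index 4 in ['d', 'b', 'e', 'a', 'c'] -> ['c', 'd', 'b', 'e', 'a']
'd': index 1 in ['c', 'd', 'b', 'e', 'a'] -> ['d', 'c', 'b', 'e', 'a']


Output: [3, 1, 2, 4, 3, 2, 1, 4, 1]


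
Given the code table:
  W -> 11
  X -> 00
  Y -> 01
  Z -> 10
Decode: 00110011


Decoding:
00 -> X
11 -> W
00 -> X
11 -> W


Result: XWXW


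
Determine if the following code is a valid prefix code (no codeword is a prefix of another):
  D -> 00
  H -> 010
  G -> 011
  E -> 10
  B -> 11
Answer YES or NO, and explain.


Checking each pair (does one codeword prefix another?):
  D='00' vs H='010': no prefix
  D='00' vs G='011': no prefix
  D='00' vs E='10': no prefix
  D='00' vs B='11': no prefix
  H='010' vs D='00': no prefix
  H='010' vs G='011': no prefix
  H='010' vs E='10': no prefix
  H='010' vs B='11': no prefix
  G='011' vs D='00': no prefix
  G='011' vs H='010': no prefix
  G='011' vs E='10': no prefix
  G='011' vs B='11': no prefix
  E='10' vs D='00': no prefix
  E='10' vs H='010': no prefix
  E='10' vs G='011': no prefix
  E='10' vs B='11': no prefix
  B='11' vs D='00': no prefix
  B='11' vs H='010': no prefix
  B='11' vs G='011': no prefix
  B='11' vs E='10': no prefix
No violation found over all pairs.

YES -- this is a valid prefix code. No codeword is a prefix of any other codeword.
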